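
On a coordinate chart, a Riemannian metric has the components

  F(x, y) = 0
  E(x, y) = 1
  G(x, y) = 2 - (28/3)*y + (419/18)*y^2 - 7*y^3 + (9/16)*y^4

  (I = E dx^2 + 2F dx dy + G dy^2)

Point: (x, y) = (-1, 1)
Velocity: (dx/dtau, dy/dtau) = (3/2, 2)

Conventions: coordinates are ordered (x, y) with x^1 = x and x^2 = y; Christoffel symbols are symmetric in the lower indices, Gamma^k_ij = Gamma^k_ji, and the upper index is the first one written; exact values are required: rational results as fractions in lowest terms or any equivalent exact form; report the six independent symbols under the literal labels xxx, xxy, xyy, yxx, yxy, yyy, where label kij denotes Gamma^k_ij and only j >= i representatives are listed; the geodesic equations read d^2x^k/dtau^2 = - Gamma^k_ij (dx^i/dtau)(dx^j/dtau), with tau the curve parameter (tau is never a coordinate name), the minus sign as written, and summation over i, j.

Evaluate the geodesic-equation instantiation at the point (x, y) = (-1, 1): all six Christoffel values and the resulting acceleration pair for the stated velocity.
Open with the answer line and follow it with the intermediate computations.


Answer: Gamma_xxx = 0, Gamma_xxy = 0, Gamma_xyy = 0, Gamma_yxx = 0, Gamma_yxy = 0, Gamma_yyy = 1330/1369; accelerations (d^2x/dtau^2, d^2y/dtau^2) = (0, -5320/1369)

E = 1, F = 0, G = 1369/144 at the point
E_x = 0, E_y = 0, F_x = 0, F_y = 0, G_x = 0, G_y = 665/36
EG - F^2 = 1369/144;  g^inv = (144/1369) * [[1369/144, 0], [0, 1]]
first-kind symbols [ij,l] = (1/2)(d_i g_jl + d_j g_il - d_l g_ij): [xx,x] = E_x/2 = 0, [xx,y] = F_x - E_y/2 = 0, [xy,x] = E_y/2 = 0, [xy,y] = G_x/2 = 0, [yy,x] = F_y - G_x/2 = 0, [yy,y] = G_y/2 = 665/72
Gamma^x_ij = (G*[ij,x] - F*[ij,y])/(EG - F^2), Gamma^y_ij = (E*[ij,y] - F*[ij,x])/(EG - F^2)
Gamma_xxx = 0, Gamma_xxy = 0, Gamma_xyy = 0, Gamma_yxx = 0, Gamma_yxy = 0, Gamma_yyy = 1330/1369
d^2x/dtau^2 = -(Gamma_xxx*(3/2)^2 + 2*Gamma_xxy*(3/2)*(2) + Gamma_xyy*(2)^2) = 0
d^2y/dtau^2 = -(Gamma_yxx*(3/2)^2 + 2*Gamma_yxy*(3/2)*(2) + Gamma_yyy*(2)^2) = -5320/1369


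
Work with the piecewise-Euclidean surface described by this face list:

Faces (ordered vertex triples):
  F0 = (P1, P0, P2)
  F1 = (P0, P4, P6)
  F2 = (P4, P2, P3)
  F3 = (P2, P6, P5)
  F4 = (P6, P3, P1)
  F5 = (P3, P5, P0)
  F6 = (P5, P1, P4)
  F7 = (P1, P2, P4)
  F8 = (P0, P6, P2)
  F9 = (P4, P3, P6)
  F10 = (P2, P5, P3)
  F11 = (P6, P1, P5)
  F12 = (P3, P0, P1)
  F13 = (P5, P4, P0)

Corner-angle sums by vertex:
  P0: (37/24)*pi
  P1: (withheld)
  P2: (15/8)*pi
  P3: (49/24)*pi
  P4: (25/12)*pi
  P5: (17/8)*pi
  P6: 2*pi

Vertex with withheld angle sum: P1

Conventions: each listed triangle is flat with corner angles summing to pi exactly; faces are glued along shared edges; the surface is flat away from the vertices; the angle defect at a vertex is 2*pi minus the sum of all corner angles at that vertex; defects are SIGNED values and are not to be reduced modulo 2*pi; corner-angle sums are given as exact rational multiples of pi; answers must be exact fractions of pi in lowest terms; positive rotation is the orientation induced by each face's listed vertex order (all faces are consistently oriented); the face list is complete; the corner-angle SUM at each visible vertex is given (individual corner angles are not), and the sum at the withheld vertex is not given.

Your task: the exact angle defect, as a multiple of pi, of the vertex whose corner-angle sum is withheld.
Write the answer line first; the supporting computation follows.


Answer: defect(P1) = -pi/3

V = 7, E = 21, F = 14; chi = V - E + F = 0
Gauss-Bonnet: total defect = 2*pi*chi = 0; visible defects sum to pi/3


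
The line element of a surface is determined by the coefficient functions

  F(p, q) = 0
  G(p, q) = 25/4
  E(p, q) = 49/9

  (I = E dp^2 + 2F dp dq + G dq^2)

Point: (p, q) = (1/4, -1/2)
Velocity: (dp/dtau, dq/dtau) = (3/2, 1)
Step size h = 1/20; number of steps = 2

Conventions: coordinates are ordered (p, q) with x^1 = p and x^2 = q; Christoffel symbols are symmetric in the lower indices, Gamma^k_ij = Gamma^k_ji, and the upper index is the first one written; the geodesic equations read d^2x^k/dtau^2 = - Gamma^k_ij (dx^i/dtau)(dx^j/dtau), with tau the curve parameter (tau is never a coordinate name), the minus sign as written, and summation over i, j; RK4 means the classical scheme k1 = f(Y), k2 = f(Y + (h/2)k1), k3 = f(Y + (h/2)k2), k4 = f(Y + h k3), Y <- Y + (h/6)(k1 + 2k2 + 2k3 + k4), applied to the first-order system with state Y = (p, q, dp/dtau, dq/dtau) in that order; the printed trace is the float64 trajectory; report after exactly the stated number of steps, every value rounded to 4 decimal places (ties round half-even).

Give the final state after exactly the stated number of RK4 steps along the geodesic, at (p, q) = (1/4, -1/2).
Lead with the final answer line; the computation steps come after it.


Answer: p = 0.4000, q = -0.4000, dp/dtau = 1.5000, dq/dtau = 1.0000

f(Y) = (dp/dtau, dq/dtau, -Gamma^p_ij Y'^i Y'^j, -Gamma^q_ij Y'^i Y'^j) with the Gammas evaluated at the stage position; h = 0.050000; intermediate values shown to 6 dp
step 0: p = 0.2500, q = -0.5000, dp/dtau = 1.5000, dq/dtau = 1.0000
step 1:
  k1: at (p, q) = (0.250000, -0.500000), (dp/dtau, dq/dtau) = (1.500000, 1.000000); Gamma_ppp = 0.000000, Gamma_ppq = 0.000000, Gamma_pqq = 0.000000, Gamma_qpp = 0.000000, Gamma_qpq = 0.000000, Gamma_qqq = 0.000000; k1 = (1.500000, 1.000000, 0.000000, 0.000000)
  k2: at (p, q) = (0.287500, -0.475000), (dp/dtau, dq/dtau) = (1.500000, 1.000000); Gamma_ppp = 0.000000, Gamma_ppq = 0.000000, Gamma_pqq = 0.000000, Gamma_qpp = 0.000000, Gamma_qpq = 0.000000, Gamma_qqq = 0.000000; k2 = (1.500000, 1.000000, 0.000000, 0.000000)
  k3: at (p, q) = (0.287500, -0.475000), (dp/dtau, dq/dtau) = (1.500000, 1.000000); Gamma_ppp = 0.000000, Gamma_ppq = 0.000000, Gamma_pqq = 0.000000, Gamma_qpp = 0.000000, Gamma_qpq = 0.000000, Gamma_qqq = 0.000000; k3 = (1.500000, 1.000000, 0.000000, 0.000000)
  k4: at (p, q) = (0.325000, -0.450000), (dp/dtau, dq/dtau) = (1.500000, 1.000000); Gamma_ppp = 0.000000, Gamma_ppq = 0.000000, Gamma_pqq = 0.000000, Gamma_qpp = 0.000000, Gamma_qpq = 0.000000, Gamma_qqq = 0.000000; k4 = (1.500000, 1.000000, 0.000000, 0.000000)
  Y <- Y + (h/6)(k1 + 2k2 + 2k3 + k4): p = 0.3250, q = -0.4500, dp/dtau = 1.5000, dq/dtau = 1.0000
step 2:
  k1: at (p, q) = (0.325000, -0.450000), (dp/dtau, dq/dtau) = (1.500000, 1.000000); Gamma_ppp = 0.000000, Gamma_ppq = 0.000000, Gamma_pqq = 0.000000, Gamma_qpp = 0.000000, Gamma_qpq = 0.000000, Gamma_qqq = 0.000000; k1 = (1.500000, 1.000000, 0.000000, 0.000000)
  k2: at (p, q) = (0.362500, -0.425000), (dp/dtau, dq/dtau) = (1.500000, 1.000000); Gamma_ppp = 0.000000, Gamma_ppq = 0.000000, Gamma_pqq = 0.000000, Gamma_qpp = 0.000000, Gamma_qpq = 0.000000, Gamma_qqq = 0.000000; k2 = (1.500000, 1.000000, 0.000000, 0.000000)
  k3: at (p, q) = (0.362500, -0.425000), (dp/dtau, dq/dtau) = (1.500000, 1.000000); Gamma_ppp = 0.000000, Gamma_ppq = 0.000000, Gamma_pqq = 0.000000, Gamma_qpp = 0.000000, Gamma_qpq = 0.000000, Gamma_qqq = 0.000000; k3 = (1.500000, 1.000000, 0.000000, 0.000000)
  k4: at (p, q) = (0.400000, -0.400000), (dp/dtau, dq/dtau) = (1.500000, 1.000000); Gamma_ppp = 0.000000, Gamma_ppq = 0.000000, Gamma_pqq = 0.000000, Gamma_qpp = 0.000000, Gamma_qpq = 0.000000, Gamma_qqq = 0.000000; k4 = (1.500000, 1.000000, 0.000000, 0.000000)
  Y <- Y + (h/6)(k1 + 2k2 + 2k3 + k4): p = 0.4000, q = -0.4000, dp/dtau = 1.5000, dq/dtau = 1.0000


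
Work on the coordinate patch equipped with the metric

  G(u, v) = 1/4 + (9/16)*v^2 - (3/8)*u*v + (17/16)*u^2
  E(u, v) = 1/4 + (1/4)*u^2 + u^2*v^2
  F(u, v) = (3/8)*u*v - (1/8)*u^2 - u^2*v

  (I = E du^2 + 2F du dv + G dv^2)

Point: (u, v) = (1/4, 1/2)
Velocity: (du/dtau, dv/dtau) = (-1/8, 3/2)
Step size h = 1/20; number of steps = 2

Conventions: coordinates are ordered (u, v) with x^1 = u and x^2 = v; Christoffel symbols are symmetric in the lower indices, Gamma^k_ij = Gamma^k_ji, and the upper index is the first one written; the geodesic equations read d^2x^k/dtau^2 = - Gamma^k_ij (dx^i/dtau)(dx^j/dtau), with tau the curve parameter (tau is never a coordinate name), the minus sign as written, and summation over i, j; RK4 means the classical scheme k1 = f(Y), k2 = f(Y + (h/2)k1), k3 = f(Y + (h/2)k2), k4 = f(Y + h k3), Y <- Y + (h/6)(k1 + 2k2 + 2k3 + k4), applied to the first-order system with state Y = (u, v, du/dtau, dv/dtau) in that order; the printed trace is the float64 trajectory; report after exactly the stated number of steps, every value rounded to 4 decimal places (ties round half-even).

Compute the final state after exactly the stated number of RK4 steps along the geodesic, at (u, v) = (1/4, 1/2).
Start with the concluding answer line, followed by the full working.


Answer: u = 0.2427, v = 0.6440, du/dtau = -0.0292, dv/dtau = 1.3780

f(Y) = (du/dtau, dv/dtau, -Gamma^u_ij Y'^i Y'^j, -Gamma^v_ij Y'^i Y'^j) with the Gammas evaluated at the stage position; h = 0.050000; intermediate values shown to 6 dp
step 0: u = 0.2500, v = 0.5000, du/dtau = -0.1250, dv/dtau = 1.5000
step 1:
  k1: at (u, v) = (0.250000, 0.500000), (du/dtau, dv/dtau) = (-0.125000, 1.500000); Gamma_uuu = 0.455267, Gamma_uuv = 0.099524, Gamma_uvv = -0.516146, Gamma_vuu = -0.389624, Gamma_vuv = 0.417152, Gamma_vvv = 0.581260; k1 = (-0.125000, 1.500000, 1.191537, -1.145315)
  k2: at (u, v) = (0.246875, 0.537500), (du/dtau, dv/dtau) = (-0.095212, 1.471367); Gamma_uuu = 0.483009, Gamma_uuv = 0.103361, Gamma_uvv = -0.479455, Gamma_vuu = -0.380903, Gamma_vuv = 0.375559, Gamma_vvv = 0.609474; k2 = (-0.095212, 1.471367, 1.062564, -1.210785)
  k3: at (u, v) = (0.247620, 0.536784), (du/dtau, dv/dtau) = (-0.098436, 1.469730); Gamma_uuu = 0.483420, Gamma_uuv = 0.103930, Gamma_uvv = -0.482495, Gamma_vuu = -0.383360, Gamma_vuv = 0.377850, Gamma_vvv = 0.608319; k3 = (-0.098436, 1.469730, 1.067628, -1.200989)
  k4: at (u, v) = (0.245078, 0.573487), (du/dtau, dv/dtau) = (-0.071619, 1.439951); Gamma_uuu = 0.512358, Gamma_uuv = 0.108119, Gamma_uvv = -0.448818, Gamma_vuu = -0.374941, Gamma_vuv = 0.340060, Gamma_vvv = 0.630920; k4 = (-0.071619, 1.439951, 0.950277, -1.236124)
  Y <- Y + (h/6)(k1 + 2k2 + 2k3 + k4): u = 0.2451, v = 0.5735, du/dtau = -0.0716, dv/dtau = 1.4400
step 2:
  k1: at (u, v) = (0.245134, 0.573518), (du/dtau, dv/dtau) = (-0.071648, 1.439958); Gamma_uuu = 0.512469, Gamma_uuv = 0.108178, Gamma_uvv = -0.448985, Gamma_vuu = -0.375130, Gamma_vuv = 0.340154, Gamma_vvv = 0.630885; k1 = (-0.071648, 1.439958, 0.950652, -1.236015)
  k2: at (u, v) = (0.243343, 0.609517), (du/dtau, dv/dtau) = (-0.047882, 1.409058); Gamma_uuu = 0.542889, Gamma_uuv = 0.112889, Gamma_uvv = -0.418723, Gamma_vuu = -0.367996, Gamma_vuv = 0.306471, Gamma_vvv = 0.648343; k2 = (-0.047882, 1.409058, 0.845340, -1.245052)
  k3: at (u, v) = (0.243937, 0.608744), (du/dtau, dv/dtau) = (-0.050515, 1.408832); Gamma_uuu = 0.543099, Gamma_uuv = 0.113325, Gamma_uvv = -0.421217, Gamma_vuu = -0.370076, Gamma_vuv = 0.308339, Gamma_vvv = 0.647544; k3 = (-0.050515, 1.408832, 0.850778, -1.240419)
  k4: at (u, v) = (0.242608, 0.643959), (du/dtau, dv/dtau) = (-0.029109, 1.377937); Gamma_uuu = 0.574512, Gamma_uuv = 0.118281, Gamma_uvv = -0.393316, Gamma_vuu = -0.363674, Gamma_vuv = 0.278017, Gamma_vvv = 0.660863; k4 = (-0.029109, 1.377937, 0.755795, -1.232177)
  Y <- Y + (h/6)(k1 + 2k2 + 2k3 + k4): u = 0.2427, v = 0.6440, du/dtau = -0.0292, dv/dtau = 1.3780


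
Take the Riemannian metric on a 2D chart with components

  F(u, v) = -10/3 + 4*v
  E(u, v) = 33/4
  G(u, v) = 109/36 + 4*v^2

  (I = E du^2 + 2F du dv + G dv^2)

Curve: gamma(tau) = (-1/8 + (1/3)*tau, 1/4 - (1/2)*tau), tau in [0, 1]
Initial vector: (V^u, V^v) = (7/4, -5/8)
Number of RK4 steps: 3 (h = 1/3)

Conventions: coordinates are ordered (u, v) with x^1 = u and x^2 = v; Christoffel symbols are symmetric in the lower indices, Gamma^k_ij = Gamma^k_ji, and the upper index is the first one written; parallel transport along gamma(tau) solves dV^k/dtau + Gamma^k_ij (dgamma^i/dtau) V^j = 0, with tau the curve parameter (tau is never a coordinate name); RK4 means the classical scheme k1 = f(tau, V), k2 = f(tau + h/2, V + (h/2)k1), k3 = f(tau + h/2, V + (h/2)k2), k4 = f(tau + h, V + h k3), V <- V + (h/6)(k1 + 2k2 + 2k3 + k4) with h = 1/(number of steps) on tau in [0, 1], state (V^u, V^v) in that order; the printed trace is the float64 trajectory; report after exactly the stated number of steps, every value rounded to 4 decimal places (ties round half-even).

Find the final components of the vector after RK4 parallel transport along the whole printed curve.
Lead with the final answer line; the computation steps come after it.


Answer: V^u = 1.3961, V^v = -1.0104

gamma'(tau) = (1/3, -1/2); f(tau, V)^k = -Gamma^k_ij(gamma(tau)) gamma'^i(tau) V^j; h = 1/3; intermediate values shown to 6 dp
curve data and Christoffel symbols at the stage parameters:
  tau = 0.000000: gamma = (-0.125000, 0.250000), gamma' = (0.333333, -0.500000); Gamma_uuu = 0.000000, Gamma_uuv = 0.000000, Gamma_uvv = 0.715113, Gamma_vuu = 0.000000, Gamma_vuv = 0.000000, Gamma_vvv = 0.814148
  tau = 0.166667: gamma = (-0.069444, 0.166667), gamma' = (0.333333, -0.500000); Gamma_uuu = 0.000000, Gamma_uuv = 0.000000, Gamma_uvv = 0.763031, Gamma_vuu = 0.000000, Gamma_vuv = 0.000000, Gamma_vvv = 0.860628
  tau = 0.333333: gamma = (-0.013889, 0.083333), gamma' = (0.333333, -0.500000); Gamma_uuu = 0.000000, Gamma_uuv = 0.000000, Gamma_uvv = 0.815767, Gamma_vuu = 0.000000, Gamma_vuv = 0.000000, Gamma_vvv = 0.910026
  tau = 0.500000: gamma = (0.041667, 0.000000), gamma' = (0.333333, -0.500000); Gamma_uuu = 0.000000, Gamma_uuv = 0.000000, Gamma_uvv = 0.873310, Gamma_vuu = 0.000000, Gamma_vuv = 0.000000, Gamma_vvv = 0.961442
  tau = 0.666667: gamma = (0.097222, -0.083333), gamma' = (0.333333, -0.500000); Gamma_uuu = 0.000000, Gamma_uuv = 0.000000, Gamma_uvv = 0.935065, Gamma_vuu = 0.000000, Gamma_vuv = 0.000000, Gamma_vvv = 1.012987
  tau = 0.833333: gamma = (0.152778, -0.166667), gamma' = (0.333333, -0.500000); Gamma_uuu = 0.000000, Gamma_uuv = 0.000000, Gamma_uvv = 0.999298, Gamma_vuu = 0.000000, Gamma_vuv = 0.000000, Gamma_vvv = 1.061053
  tau = 1.000000: gamma = (0.208333, -0.250000), gamma' = (0.333333, -0.500000); Gamma_uuu = 0.000000, Gamma_uuv = 0.000000, Gamma_uvv = 1.062185, Gamma_vuu = 0.000000, Gamma_vuv = 0.000000, Gamma_vvv = 1.099160
step 0: V^u = 1.7500, V^v = -0.6250
step 1: k1 = (-0.223473, -0.254421), k2 = (-0.254625, -0.287193), k3 = (-0.256709, -0.289544), k4 = (-0.294294, -0.328298); V <- V + (h/6)(k1 + 2k2 + 2k3 + k4): V^u = 1.6644, V^v = -0.7215
step 2: k1 = (-0.294270, -0.328271), k2 = (-0.338917, -0.373120), k3 = (-0.342181, -0.376713), k4 = (-0.396012, -0.429013); V <- V + (h/6)(k1 + 2k2 + 2k3 + k4): V^u = 1.5504, V^v = -0.8468
step 3: k1 = (-0.395926, -0.428920), k2 = (-0.458842, -0.487197), k3 = (-0.463695, -0.492350), k4 = (-0.536912, -0.555602); V <- V + (h/6)(k1 + 2k2 + 2k3 + k4): V^u = 1.3961, V^v = -1.0104


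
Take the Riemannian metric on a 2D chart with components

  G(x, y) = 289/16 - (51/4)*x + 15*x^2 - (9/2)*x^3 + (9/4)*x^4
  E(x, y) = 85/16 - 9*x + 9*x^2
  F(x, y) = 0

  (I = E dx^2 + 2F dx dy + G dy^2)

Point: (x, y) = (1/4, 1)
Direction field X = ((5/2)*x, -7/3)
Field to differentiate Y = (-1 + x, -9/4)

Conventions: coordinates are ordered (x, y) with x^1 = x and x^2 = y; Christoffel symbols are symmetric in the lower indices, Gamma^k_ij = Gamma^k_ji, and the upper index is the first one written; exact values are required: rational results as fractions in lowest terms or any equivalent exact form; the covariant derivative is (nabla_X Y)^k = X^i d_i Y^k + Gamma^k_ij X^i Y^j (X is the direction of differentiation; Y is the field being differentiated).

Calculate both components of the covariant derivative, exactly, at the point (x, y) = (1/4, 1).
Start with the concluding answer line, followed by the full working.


Answer: (nabla_X Y)^x = 9701/1856, (nabla_X Y)^y = -33/508

E = 29/8, F = 0, G = 16129/1024 at the point
E_x = -9/2, E_y = 0, F_x = 0, F_y = 0, G_x = -381/64, G_y = 0
EG - F^2 = 467741/8192;  g^inv = (8192/467741) * [[16129/1024, 0], [0, 29/8]]
first-kind symbols [ij,l] = (1/2)(d_i g_jl + d_j g_il - d_l g_ij): [xx,x] = E_x/2 = -9/4, [xx,y] = F_x - E_y/2 = 0, [xy,x] = E_y/2 = 0, [xy,y] = G_x/2 = -381/128, [yy,x] = F_y - G_x/2 = 381/128, [yy,y] = G_y/2 = 0
Gamma^x_ij = (G*[ij,x] - F*[ij,y])/(EG - F^2), Gamma^y_ij = (E*[ij,y] - F*[ij,x])/(EG - F^2)
Gamma_xxx = -18/29, Gamma_xxy = 0, Gamma_xyy = 381/464, Gamma_yxx = 0, Gamma_yxy = -24/127, Gamma_yyy = 0
X = (5/8, -7/3), Y = (-3/4, -9/4) at the point


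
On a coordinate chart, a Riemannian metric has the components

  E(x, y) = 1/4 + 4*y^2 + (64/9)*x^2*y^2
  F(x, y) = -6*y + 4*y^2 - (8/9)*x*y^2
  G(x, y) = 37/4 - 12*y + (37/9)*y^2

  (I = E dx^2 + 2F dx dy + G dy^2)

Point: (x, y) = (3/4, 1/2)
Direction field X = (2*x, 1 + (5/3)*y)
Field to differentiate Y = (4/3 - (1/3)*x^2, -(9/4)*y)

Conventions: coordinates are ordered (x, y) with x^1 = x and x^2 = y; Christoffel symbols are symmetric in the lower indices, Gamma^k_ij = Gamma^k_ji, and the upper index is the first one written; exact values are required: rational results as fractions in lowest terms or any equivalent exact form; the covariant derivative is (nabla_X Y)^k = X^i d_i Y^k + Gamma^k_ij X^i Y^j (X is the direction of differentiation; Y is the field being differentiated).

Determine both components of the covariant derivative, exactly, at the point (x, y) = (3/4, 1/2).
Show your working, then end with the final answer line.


E = 9/4, F = -13/6, G = 77/18 at the point
E_x = 8/3, E_y = 8, F_x = -2/9, F_y = -8/3, G_x = 0, G_y = -71/9
EG - F^2 = 355/72;  g^inv = (72/355) * [[77/18, 13/6], [13/6, 9/4]]
first-kind symbols [ij,l] = (1/2)(d_i g_jl + d_j g_il - d_l g_ij): [xx,x] = E_x/2 = 4/3, [xx,y] = F_x - E_y/2 = -38/9, [xy,x] = E_y/2 = 4, [xy,y] = G_x/2 = 0, [yy,x] = F_y - G_x/2 = -8/3, [yy,y] = G_y/2 = -71/18
Gamma^x_ij = (G*[ij,x] - F*[ij,y])/(EG - F^2), Gamma^y_ij = (E*[ij,y] - F*[ij,x])/(EG - F^2)
Gamma_xxx = -248/355, Gamma_xxy = 1232/355, Gamma_xyy = -862/213, Gamma_yxx = -476/355, Gamma_yxy = 624/355, Gamma_yyy = -211/71
X = (3/2, 11/6), Y = (55/48, -9/8) at the point

Answer: (nabla_X Y)^x = 200137/25560, (nabla_X Y)^y = 7261/17040


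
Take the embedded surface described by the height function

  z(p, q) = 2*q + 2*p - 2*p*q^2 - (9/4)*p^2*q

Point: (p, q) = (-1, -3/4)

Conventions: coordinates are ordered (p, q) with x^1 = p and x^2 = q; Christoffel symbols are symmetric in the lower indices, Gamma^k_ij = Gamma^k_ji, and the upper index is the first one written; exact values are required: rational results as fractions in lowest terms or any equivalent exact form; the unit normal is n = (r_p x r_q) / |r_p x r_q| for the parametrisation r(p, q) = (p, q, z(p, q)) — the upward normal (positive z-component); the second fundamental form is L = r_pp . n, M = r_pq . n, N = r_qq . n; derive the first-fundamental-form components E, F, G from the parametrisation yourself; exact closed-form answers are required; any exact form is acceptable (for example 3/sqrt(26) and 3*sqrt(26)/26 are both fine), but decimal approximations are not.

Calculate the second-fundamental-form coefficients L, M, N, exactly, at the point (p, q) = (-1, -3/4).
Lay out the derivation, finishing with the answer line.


z_p = -5/2, z_q = -13/4, z_pp = 27/8, z_pq = 15/2, z_qq = 4
E = 29/4, F = 65/8, G = 185/16; answer radicand W^2 = 285/16
unnormalised second-form numerators: l = 27/8, m = 15/2, n = 4; L = l/sqrt(285/16), and similarly M = m/sqrt(W^2), N = n/sqrt(W^2)

Answer: L = 9*sqrt(285)/190, M = 2*sqrt(285)/19, N = 16*sqrt(285)/285


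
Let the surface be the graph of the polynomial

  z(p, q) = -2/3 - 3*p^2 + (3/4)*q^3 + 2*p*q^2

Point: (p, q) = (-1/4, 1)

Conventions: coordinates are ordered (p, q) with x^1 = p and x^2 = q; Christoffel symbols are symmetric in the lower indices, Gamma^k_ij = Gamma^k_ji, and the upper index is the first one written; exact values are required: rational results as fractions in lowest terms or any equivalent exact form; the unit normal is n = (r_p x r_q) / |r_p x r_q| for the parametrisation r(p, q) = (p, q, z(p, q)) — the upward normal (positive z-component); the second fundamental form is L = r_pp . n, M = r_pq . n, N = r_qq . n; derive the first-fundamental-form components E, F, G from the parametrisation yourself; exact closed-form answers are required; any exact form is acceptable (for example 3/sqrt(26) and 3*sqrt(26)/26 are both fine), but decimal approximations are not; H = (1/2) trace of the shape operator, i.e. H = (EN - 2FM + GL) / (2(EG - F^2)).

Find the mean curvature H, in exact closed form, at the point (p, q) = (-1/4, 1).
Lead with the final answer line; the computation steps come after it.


Answer: H = -128*sqrt(237)/56169

z_p = 7/2, z_q = 5/4, z_pp = -6, z_pq = 4, z_qq = 7/2
E = 53/4, F = 35/8, G = 41/16; answer radicand W^2 = 237/16
unnormalised second-form numerators: l = -6, m = 4, n = 7/2; L = l/sqrt(237/16), and similarly M = m/sqrt(W^2), N = n/sqrt(W^2)
H = (E*n - 2*F*m + G*l) / (2*(EG - F^2)*sqrt(W^2)); E*n - 2*F*m + G*l = -4, EG - F^2 = 237/16, so H = (-32/237)/sqrt(237/16)


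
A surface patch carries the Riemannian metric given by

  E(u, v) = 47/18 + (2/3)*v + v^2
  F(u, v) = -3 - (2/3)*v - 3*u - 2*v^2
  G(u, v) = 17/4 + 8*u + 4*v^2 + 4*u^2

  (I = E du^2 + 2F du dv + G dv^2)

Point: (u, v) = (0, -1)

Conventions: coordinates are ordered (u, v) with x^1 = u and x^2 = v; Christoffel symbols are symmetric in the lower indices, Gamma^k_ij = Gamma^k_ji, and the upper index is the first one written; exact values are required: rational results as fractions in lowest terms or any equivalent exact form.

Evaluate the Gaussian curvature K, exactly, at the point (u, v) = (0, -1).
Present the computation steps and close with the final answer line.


E = 53/18, F = -13/3, G = 33/4, EG - F^2 = 397/72 at the point
E_u = 0, E_v = -4/3, F_u = -3, F_v = 10/3, G_u = 8, G_v = -8
E_vv = 2, F_uv = 0, G_uu = 8
By Brioschi, K is (det M1 - det M2) divided by (EG - F^2) squared.
M1 = [[-E_vv/2 + F_uv - G_uu/2, E_u/2, F_u - E_v/2], [F_v - G_u/2, E, F], [G_v/2, F, G]] = [[-5, 0, -7/3], [-2/3, 53/18, -13/3], [-4, -13/3, 33/4]]; det M1 = -1483/24
M2 = [[0, E_v/2, G_u/2], [E_v/2, E, F], [G_u/2, F, G]] = [[0, -2/3, 4], [-2/3, 53/18, -13/3], [4, -13/3, 33/4]]; det M2 = -83/3
det M1 - det M2 = -273/8; K = -273/8 / (397/72)^2 = -176904/157609

Answer: K = -176904/157609


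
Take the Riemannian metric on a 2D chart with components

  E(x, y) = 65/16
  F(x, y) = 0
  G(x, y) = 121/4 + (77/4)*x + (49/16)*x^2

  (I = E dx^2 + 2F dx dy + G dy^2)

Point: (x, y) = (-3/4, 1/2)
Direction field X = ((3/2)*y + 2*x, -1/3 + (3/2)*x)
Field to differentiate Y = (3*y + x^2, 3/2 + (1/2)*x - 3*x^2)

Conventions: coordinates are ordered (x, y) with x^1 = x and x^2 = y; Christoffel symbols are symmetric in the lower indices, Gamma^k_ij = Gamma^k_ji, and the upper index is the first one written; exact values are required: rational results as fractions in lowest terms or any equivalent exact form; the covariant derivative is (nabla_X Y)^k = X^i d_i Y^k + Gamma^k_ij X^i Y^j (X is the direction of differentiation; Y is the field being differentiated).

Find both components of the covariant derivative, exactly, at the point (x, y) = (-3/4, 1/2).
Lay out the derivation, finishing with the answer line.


E = 65/16, F = 0, G = 4489/256 at the point
E_x = 0, E_y = 0, F_x = 0, F_y = 0, G_x = 469/32, G_y = 0
EG - F^2 = 291785/4096;  g^inv = (4096/291785) * [[4489/256, 0], [0, 65/16]]
first-kind symbols [ij,l] = (1/2)(d_i g_jl + d_j g_il - d_l g_ij): [xx,x] = E_x/2 = 0, [xx,y] = F_x - E_y/2 = 0, [xy,x] = E_y/2 = 0, [xy,y] = G_x/2 = 469/64, [yy,x] = F_y - G_x/2 = -469/64, [yy,y] = G_y/2 = 0
Gamma^x_ij = (G*[ij,x] - F*[ij,y])/(EG - F^2), Gamma^y_ij = (E*[ij,y] - F*[ij,x])/(EG - F^2)
Gamma_xxx = 0, Gamma_xxy = 0, Gamma_xyy = -469/260, Gamma_yxx = 0, Gamma_yxy = 28/67, Gamma_yyy = 0
X = (-3/4, -35/24), Y = (33/16, -9/16) at the point

Answer: (nabla_X Y)^x = -31481/6656, (nabla_X Y)^y = -10357/2144


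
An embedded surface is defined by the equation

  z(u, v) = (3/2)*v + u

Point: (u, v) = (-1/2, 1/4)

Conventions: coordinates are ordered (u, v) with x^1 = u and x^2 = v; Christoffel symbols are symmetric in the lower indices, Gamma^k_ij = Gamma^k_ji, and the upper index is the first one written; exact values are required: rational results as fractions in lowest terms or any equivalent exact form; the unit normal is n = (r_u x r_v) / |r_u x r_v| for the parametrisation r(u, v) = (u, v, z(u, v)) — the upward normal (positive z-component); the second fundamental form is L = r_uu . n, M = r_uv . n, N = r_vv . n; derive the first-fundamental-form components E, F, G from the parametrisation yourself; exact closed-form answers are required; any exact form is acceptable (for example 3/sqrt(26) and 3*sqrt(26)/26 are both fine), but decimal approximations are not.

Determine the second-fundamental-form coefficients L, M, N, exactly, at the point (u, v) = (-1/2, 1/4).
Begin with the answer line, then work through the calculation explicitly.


Answer: L = 0, M = 0, N = 0

z_u = 1, z_v = 3/2, z_uu = 0, z_uv = 0, z_vv = 0
E = 2, F = 3/2, G = 13/4; answer radicand W^2 = 17/4
unnormalised second-form numerators: l = 0, m = 0, n = 0; L = l/sqrt(17/4), and similarly M = m/sqrt(W^2), N = n/sqrt(W^2)


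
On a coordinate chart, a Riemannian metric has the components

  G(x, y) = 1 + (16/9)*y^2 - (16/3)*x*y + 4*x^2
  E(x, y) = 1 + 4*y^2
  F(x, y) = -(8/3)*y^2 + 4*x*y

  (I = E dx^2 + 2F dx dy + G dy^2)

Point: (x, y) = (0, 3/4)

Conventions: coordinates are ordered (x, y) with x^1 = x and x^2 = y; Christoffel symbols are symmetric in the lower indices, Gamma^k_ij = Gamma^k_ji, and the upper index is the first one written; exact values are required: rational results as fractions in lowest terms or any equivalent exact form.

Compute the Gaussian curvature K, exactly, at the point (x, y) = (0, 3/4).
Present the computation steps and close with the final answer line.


E = 13/4, F = -3/2, G = 2, EG - F^2 = 17/4 at the point
E_x = 0, E_y = 6, F_x = 3, F_y = -4, G_x = -4, G_y = 8/3
E_yy = 8, F_xy = 4, G_xx = 8
Evaluate Brioschi's two determinant matrices M1, M2 and divide by (EG - F^2)^2.
M1 = [[-E_yy/2 + F_xy - G_xx/2, E_x/2, F_x - E_y/2], [F_y - G_x/2, E, F], [G_y/2, F, G]] = [[-4, 0, 0], [-2, 13/4, -3/2], [4/3, -3/2, 2]]; det M1 = -17
M2 = [[0, E_y/2, G_x/2], [E_y/2, E, F], [G_x/2, F, G]] = [[0, 3, -2], [3, 13/4, -3/2], [-2, -3/2, 2]]; det M2 = -13
det M1 - det M2 = -4; K = -4 / (17/4)^2 = -64/289

Answer: K = -64/289


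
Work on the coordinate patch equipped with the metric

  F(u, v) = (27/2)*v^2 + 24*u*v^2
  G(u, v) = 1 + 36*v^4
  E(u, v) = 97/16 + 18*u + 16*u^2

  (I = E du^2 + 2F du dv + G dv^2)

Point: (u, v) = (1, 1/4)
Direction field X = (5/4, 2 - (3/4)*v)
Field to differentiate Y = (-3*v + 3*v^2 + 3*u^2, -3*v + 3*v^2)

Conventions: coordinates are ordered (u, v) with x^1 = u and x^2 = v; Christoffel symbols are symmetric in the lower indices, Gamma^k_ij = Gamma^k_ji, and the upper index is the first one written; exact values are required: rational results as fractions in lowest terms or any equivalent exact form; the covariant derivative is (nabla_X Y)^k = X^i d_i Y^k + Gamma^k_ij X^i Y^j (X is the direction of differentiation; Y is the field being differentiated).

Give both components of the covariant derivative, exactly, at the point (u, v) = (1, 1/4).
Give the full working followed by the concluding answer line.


E = 641/16, F = 75/32, G = 73/64 at the point
E_u = 50, E_v = 0, F_u = 3/2, F_v = 75/4, G_u = 0, G_v = 9/4
EG - F^2 = 2573/64;  g^inv = (64/2573) * [[73/64, -75/32], [-75/32, 641/16]]
first-kind symbols [ij,l] = (1/2)(d_i g_jl + d_j g_il - d_l g_ij): [uu,u] = E_u/2 = 25, [uu,v] = F_u - E_v/2 = 3/2, [uv,u] = E_v/2 = 0, [uv,v] = G_u/2 = 0, [vv,u] = F_v - G_u/2 = 75/4, [vv,v] = G_v/2 = 9/8
Gamma^u_ij = (G*[ij,u] - F*[ij,v])/(EG - F^2), Gamma^v_ij = (E*[ij,v] - F*[ij,u])/(EG - F^2)
Gamma_uuu = 1600/2573, Gamma_uuv = 0, Gamma_uvv = 1200/2573, Gamma_vuu = 96/2573, Gamma_vuv = 0, Gamma_vvv = 72/2573
X = (5/4, 29/16), Y = (39/16, -9/16) at the point

Answer: (nabla_X Y)^u = 510519/82336, (nabla_X Y)^v = -27105/10292


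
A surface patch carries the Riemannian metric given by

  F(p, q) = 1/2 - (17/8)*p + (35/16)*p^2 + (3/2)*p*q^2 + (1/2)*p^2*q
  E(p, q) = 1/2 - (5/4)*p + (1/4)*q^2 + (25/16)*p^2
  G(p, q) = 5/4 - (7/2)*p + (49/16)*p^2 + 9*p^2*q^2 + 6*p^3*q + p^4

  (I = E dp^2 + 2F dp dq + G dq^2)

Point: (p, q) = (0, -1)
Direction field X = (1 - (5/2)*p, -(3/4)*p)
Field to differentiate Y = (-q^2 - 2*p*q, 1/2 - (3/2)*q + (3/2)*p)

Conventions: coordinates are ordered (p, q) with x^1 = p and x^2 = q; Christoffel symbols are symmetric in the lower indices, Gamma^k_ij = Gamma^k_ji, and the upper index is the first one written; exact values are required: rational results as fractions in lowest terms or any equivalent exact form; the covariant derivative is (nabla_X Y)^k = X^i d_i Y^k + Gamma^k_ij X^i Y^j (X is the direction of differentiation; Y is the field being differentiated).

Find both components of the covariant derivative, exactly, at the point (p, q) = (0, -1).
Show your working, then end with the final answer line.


E = 3/4, F = 1/2, G = 5/4 at the point
E_p = -5/4, E_q = -1/2, F_p = -5/8, F_q = 0, G_p = -7/2, G_q = 0
EG - F^2 = 11/16;  g^inv = (16/11) * [[5/4, -1/2], [-1/2, 3/4]]
first-kind symbols [ij,l] = (1/2)(d_i g_jl + d_j g_il - d_l g_ij): [pp,p] = E_p/2 = -5/8, [pp,q] = F_p - E_q/2 = -3/8, [pq,p] = E_q/2 = -1/4, [pq,q] = G_p/2 = -7/4, [qq,p] = F_q - G_p/2 = 7/4, [qq,q] = G_q/2 = 0
Gamma^p_ij = (G*[ij,p] - F*[ij,q])/(EG - F^2), Gamma^q_ij = (E*[ij,q] - F*[ij,p])/(EG - F^2)
Gamma_ppp = -19/22, Gamma_ppq = 9/11, Gamma_pqq = 35/11, Gamma_qpp = 1/22, Gamma_qpq = -19/11, Gamma_qqq = -14/11
X = (1, 0), Y = (-1, 2) at the point

Answer: (nabla_X Y)^p = 9/2, (nabla_X Y)^q = -2


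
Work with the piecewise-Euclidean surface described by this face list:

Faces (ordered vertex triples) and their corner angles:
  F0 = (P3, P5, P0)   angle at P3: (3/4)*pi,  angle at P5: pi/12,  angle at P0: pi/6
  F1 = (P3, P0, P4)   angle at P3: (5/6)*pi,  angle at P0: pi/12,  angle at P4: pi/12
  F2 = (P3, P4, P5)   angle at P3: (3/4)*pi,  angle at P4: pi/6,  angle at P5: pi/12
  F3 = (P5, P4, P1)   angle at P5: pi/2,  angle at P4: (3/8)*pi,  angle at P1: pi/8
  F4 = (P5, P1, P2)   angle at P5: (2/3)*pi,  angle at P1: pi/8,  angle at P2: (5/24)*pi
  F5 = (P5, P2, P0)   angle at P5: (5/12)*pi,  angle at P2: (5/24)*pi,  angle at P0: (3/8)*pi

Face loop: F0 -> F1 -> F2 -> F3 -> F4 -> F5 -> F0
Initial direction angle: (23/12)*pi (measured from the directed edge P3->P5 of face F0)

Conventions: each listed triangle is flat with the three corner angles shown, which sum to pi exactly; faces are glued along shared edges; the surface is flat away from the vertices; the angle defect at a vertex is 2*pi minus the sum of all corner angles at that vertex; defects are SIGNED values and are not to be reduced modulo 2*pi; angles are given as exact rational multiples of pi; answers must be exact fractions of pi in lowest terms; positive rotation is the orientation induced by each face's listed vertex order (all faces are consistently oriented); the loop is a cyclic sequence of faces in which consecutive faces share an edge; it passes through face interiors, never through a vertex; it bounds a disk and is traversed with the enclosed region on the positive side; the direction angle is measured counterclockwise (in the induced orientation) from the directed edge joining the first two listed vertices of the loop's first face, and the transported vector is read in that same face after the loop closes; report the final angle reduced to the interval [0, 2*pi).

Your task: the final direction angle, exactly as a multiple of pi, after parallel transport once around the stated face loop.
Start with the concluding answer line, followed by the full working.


Answer: final direction angle = (11/6)*pi

enclosed vertex P3: corner angles sum to (7/3)*pi, defect = 2*pi - (7/3)*pi = -pi/3
enclosed vertex P5: corner angles sum to (7/4)*pi, defect = 2*pi - (7/4)*pi = pi/4
holonomy = initial angle + sum of enclosed defects (mod 2*pi), positive in the induced orientation
final angle = (23/12)*pi - pi/12 = (11/6)*pi (mod 2*pi)


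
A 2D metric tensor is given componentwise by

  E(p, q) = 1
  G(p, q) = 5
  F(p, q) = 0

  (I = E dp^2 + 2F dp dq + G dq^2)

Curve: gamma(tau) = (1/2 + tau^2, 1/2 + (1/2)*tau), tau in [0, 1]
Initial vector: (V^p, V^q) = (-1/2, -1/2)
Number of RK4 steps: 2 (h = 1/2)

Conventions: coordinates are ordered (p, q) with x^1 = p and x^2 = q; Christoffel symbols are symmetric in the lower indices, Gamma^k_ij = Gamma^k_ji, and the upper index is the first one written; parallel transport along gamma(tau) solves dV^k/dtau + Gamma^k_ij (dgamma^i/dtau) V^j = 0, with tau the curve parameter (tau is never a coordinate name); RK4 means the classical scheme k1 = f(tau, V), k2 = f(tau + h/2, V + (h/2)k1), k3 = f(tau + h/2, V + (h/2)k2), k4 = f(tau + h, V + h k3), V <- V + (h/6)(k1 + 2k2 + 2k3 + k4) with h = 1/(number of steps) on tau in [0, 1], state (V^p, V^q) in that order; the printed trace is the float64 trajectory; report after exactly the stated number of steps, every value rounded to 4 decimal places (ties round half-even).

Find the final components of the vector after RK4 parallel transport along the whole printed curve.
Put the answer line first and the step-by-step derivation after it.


Answer: V^p = -0.5000, V^q = -0.5000

gamma'(tau) = (2*tau, 1/2); f(tau, V)^k = -Gamma^k_ij(gamma(tau)) gamma'^i(tau) V^j; h = 1/2; intermediate values shown to 6 dp
curve data and Christoffel symbols at the stage parameters:
  tau = 0.000000: gamma = (0.500000, 0.500000), gamma' = (0.000000, 0.500000); Gamma_ppp = 0.000000, Gamma_ppq = 0.000000, Gamma_pqq = 0.000000, Gamma_qpp = 0.000000, Gamma_qpq = 0.000000, Gamma_qqq = 0.000000
  tau = 0.250000: gamma = (0.562500, 0.625000), gamma' = (0.500000, 0.500000); Gamma_ppp = 0.000000, Gamma_ppq = 0.000000, Gamma_pqq = 0.000000, Gamma_qpp = 0.000000, Gamma_qpq = 0.000000, Gamma_qqq = 0.000000
  tau = 0.500000: gamma = (0.750000, 0.750000), gamma' = (1.000000, 0.500000); Gamma_ppp = 0.000000, Gamma_ppq = 0.000000, Gamma_pqq = 0.000000, Gamma_qpp = 0.000000, Gamma_qpq = 0.000000, Gamma_qqq = 0.000000
  tau = 0.750000: gamma = (1.062500, 0.875000), gamma' = (1.500000, 0.500000); Gamma_ppp = 0.000000, Gamma_ppq = 0.000000, Gamma_pqq = 0.000000, Gamma_qpp = 0.000000, Gamma_qpq = 0.000000, Gamma_qqq = 0.000000
  tau = 1.000000: gamma = (1.500000, 1.000000), gamma' = (2.000000, 0.500000); Gamma_ppp = 0.000000, Gamma_ppq = 0.000000, Gamma_pqq = 0.000000, Gamma_qpp = 0.000000, Gamma_qpq = 0.000000, Gamma_qqq = 0.000000
step 0: V^p = -0.5000, V^q = -0.5000
step 1: k1 = (0.000000, 0.000000), k2 = (0.000000, 0.000000), k3 = (0.000000, 0.000000), k4 = (0.000000, 0.000000); V <- V + (h/6)(k1 + 2k2 + 2k3 + k4): V^p = -0.5000, V^q = -0.5000
step 2: k1 = (0.000000, 0.000000), k2 = (0.000000, 0.000000), k3 = (0.000000, 0.000000), k4 = (0.000000, 0.000000); V <- V + (h/6)(k1 + 2k2 + 2k3 + k4): V^p = -0.5000, V^q = -0.5000


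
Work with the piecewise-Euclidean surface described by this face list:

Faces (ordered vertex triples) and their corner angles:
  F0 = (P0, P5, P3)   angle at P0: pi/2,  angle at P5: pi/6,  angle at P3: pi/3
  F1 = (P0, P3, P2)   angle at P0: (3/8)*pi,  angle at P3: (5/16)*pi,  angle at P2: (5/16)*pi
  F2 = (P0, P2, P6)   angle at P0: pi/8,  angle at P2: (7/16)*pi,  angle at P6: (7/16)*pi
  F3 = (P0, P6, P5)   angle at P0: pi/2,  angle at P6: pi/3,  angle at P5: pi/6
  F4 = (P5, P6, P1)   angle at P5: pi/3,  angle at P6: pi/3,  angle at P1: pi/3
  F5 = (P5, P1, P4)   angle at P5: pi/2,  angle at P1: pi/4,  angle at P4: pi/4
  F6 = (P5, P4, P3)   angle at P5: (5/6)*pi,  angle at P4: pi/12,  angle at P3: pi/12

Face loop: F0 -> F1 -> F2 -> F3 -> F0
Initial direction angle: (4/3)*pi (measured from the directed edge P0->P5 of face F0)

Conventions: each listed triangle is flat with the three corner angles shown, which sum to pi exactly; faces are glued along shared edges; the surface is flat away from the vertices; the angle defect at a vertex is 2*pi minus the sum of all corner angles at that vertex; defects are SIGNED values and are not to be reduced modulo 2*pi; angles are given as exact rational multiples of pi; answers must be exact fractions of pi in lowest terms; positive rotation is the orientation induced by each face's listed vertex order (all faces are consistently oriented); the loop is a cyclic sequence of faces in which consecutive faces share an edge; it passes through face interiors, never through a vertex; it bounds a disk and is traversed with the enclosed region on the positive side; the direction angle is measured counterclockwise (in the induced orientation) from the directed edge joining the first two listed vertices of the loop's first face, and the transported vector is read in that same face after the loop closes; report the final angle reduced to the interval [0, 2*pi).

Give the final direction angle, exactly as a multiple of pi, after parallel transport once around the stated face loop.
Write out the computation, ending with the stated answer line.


enclosed vertex P0: corner angles sum to (3/2)*pi, defect = 2*pi - (3/2)*pi = pi/2
transport around the loop rotates by the sum of enclosed defects; add to the initial angle mod 2*pi
final angle = (4/3)*pi + pi/2 = (11/6)*pi (mod 2*pi)

Answer: final direction angle = (11/6)*pi


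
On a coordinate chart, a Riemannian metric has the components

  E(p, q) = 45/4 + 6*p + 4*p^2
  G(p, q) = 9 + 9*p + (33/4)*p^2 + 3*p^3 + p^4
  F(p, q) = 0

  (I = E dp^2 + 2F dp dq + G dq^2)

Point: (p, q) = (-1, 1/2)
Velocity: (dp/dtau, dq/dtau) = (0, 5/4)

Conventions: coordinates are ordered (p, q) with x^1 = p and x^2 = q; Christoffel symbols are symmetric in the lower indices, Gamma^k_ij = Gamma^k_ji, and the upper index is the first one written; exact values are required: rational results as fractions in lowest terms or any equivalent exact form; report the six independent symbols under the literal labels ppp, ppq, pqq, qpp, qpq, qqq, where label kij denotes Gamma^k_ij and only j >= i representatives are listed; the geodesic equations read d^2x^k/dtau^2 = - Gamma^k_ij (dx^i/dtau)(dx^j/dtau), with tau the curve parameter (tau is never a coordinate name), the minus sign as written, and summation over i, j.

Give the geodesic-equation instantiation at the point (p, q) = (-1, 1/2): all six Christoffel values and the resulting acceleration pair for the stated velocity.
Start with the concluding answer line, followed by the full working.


Answer: Gamma_ppp = -4/37, Gamma_ppq = 0, Gamma_pqq = 5/37, Gamma_qpp = 0, Gamma_qpq = -1/5, Gamma_qqq = 0; accelerations (d^2p/dtau^2, d^2q/dtau^2) = (-125/592, 0)

E = 37/4, F = 0, G = 25/4 at the point
E_p = -2, E_q = 0, F_p = 0, F_q = 0, G_p = -5/2, G_q = 0
EG - F^2 = 925/16;  g^inv = (16/925) * [[25/4, 0], [0, 37/4]]
first-kind symbols [ij,l] = (1/2)(d_i g_jl + d_j g_il - d_l g_ij): [pp,p] = E_p/2 = -1, [pp,q] = F_p - E_q/2 = 0, [pq,p] = E_q/2 = 0, [pq,q] = G_p/2 = -5/4, [qq,p] = F_q - G_p/2 = 5/4, [qq,q] = G_q/2 = 0
Gamma^p_ij = (G*[ij,p] - F*[ij,q])/(EG - F^2), Gamma^q_ij = (E*[ij,q] - F*[ij,p])/(EG - F^2)
Gamma_ppp = -4/37, Gamma_ppq = 0, Gamma_pqq = 5/37, Gamma_qpp = 0, Gamma_qpq = -1/5, Gamma_qqq = 0
d^2p/dtau^2 = -(Gamma_ppp*(0)^2 + 2*Gamma_ppq*(0)*(5/4) + Gamma_pqq*(5/4)^2) = -125/592
d^2q/dtau^2 = -(Gamma_qpp*(0)^2 + 2*Gamma_qpq*(0)*(5/4) + Gamma_qqq*(5/4)^2) = 0


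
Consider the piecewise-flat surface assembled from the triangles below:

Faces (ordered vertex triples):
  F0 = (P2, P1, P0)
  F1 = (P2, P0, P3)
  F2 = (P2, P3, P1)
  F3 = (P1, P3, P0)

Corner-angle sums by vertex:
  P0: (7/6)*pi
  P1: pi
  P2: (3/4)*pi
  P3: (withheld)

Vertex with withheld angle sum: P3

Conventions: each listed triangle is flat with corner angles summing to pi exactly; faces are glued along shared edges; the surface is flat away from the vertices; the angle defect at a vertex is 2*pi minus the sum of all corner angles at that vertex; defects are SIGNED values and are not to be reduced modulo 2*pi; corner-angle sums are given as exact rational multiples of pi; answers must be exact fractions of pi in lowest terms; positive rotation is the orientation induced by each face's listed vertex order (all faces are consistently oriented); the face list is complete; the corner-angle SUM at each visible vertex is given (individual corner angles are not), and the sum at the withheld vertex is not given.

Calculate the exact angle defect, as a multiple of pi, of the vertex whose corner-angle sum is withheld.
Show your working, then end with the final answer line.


V = 4, E = 6, F = 4; chi = V - E + F = 2
Gauss-Bonnet: total defect = 2*pi*chi = 4*pi; visible defects sum to (37/12)*pi

Answer: defect(P3) = (11/12)*pi
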